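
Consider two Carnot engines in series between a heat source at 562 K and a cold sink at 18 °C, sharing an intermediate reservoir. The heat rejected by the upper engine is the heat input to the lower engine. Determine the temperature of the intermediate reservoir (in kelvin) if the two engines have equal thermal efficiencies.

T_m ≈ 404.5 K

T_C = 18 °C → 18 + 273.15 = 291.15 K.
Equal efficiencies require 1 − T_m/T_H = 1 − T_C/T_m, i.e. T_m/T_H = T_C/T_m, so T_m = √(T_H·T_C) = √(562.00 × 291.15) = 404.5 K.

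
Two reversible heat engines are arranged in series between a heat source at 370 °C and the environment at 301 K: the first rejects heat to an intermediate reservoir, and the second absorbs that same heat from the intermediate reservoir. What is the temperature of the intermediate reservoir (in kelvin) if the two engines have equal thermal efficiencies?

T_m ≈ 440 K

T_H = 370 °C → 370 + 273.15 = 643.15 K.
Equal efficiencies require 1 − T_m/T_H = 1 − T_C/T_m, i.e. T_m/T_H = T_C/T_m, so T_m = √(T_H·T_C) = √(643.15 × 301.00) = 440 K.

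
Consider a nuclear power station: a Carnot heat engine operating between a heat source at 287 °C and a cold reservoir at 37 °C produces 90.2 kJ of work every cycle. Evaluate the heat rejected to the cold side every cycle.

T_H = 287 °C → 287 + 273.15 = 560.15 K.
T_C = 37 °C → 37 + 273.15 = 310.15 K.
For a reversible engine, η = 1 − T_C/T_H = 1 − 310.15/560.15 = 0.4463.
Since Q_C/Q_H = T_C/T_H and Q_H = W/η, Q_C = W·T_C/(T_H − T_C) = 90.2 × 310.15/250.00 = 111.9 kJ.

Q_C ≈ 111.9 kJ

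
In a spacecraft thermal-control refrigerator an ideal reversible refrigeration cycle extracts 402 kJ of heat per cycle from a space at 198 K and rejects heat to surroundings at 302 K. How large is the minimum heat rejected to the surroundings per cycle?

Q_H ≈ 613 kJ

For a reversible cycle Q_H/Q_C = T_H/T_C, so Q_H = Q_C·T_H/T_C = 402 × 302.00/198.00 = 613 kJ.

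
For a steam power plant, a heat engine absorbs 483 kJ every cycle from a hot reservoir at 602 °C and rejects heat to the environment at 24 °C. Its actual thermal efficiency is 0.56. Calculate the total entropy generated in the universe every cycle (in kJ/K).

ΔS_univ ≈ 0.163 kJ/K

T_H = 602 °C → 602 + 273.15 = 875.15 K.
T_C = 24 °C → 24 + 273.15 = 297.15 K.
W = η·Q_H = 0.56 × 483 = 270.5 kJ, so Q_C = Q_H − W = 212.5 kJ.
The hot reservoir loses entropy Q_H/T_H = 483/875.15 = 0.5519 kJ/K; the cold reservoir gains Q_C/T_C = 212.5/297.15 = 0.7152 kJ/K.
ΔS_univ = −Q_H/T_H + Q_C/T_C = 0.163 kJ/K (> 0, since η = 0.56 < η_Carnot = 0.660).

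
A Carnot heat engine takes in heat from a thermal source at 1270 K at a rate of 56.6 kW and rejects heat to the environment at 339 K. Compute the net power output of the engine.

Ẇ ≈ 41.49 kW

Carnot efficiency: η = 1 − T_C/T_H = 1 − 339.00/1270.00 = 0.7331.
W = η·Q_H = 0.7331 × 56.6 = 41.49 kW.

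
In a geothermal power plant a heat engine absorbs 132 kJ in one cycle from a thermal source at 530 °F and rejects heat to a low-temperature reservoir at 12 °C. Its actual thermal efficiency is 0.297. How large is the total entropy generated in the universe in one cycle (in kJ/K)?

T_H = 530 °F → (530 − 32) × 5/9 = 276.67 °C = 549.82 K.
T_C = 12 °C → 12 + 273.15 = 285.15 K.
W = η·Q_H = 0.297 × 132 = 39.20 kJ, so Q_C = Q_H − W = 92.80 kJ.
Entropy balance on the reservoirs: −Q_H/T_H = -0.2401 kJ/K, +Q_C/T_C = 0.3254 kJ/K.
ΔS_univ = −Q_H/T_H + Q_C/T_C = 0.08535 kJ/K (> 0, since η = 0.297 < η_Carnot = 0.481).

ΔS_univ ≈ 0.08535 kJ/K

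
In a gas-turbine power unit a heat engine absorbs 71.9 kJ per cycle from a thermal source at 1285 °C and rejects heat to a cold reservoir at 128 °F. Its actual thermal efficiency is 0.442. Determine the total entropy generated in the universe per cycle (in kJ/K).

T_H = 1285 °C → 1285 + 273.15 = 1558.15 K.
T_C = 128 °F → (128 − 32) × 5/9 = 53.33 °C = 326.48 K.
W = η·Q_H = 0.442 × 71.9 = 31.78 kJ, so Q_C = Q_H − W = 40.12 kJ.
Entropy balance on the reservoirs: −Q_H/T_H = -0.04614 kJ/K, +Q_C/T_C = 0.1229 kJ/K.
ΔS_univ = −Q_H/T_H + Q_C/T_C = 0.0767 kJ/K (> 0, since η = 0.442 < η_Carnot = 0.790).

ΔS_univ ≈ 0.0767 kJ/K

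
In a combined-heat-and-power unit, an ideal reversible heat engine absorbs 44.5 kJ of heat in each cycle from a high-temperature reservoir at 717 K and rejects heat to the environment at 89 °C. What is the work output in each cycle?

W ≈ 22.0 kJ

T_C = 89 °C → 89 + 273.15 = 362.15 K.
η_rev = 1 − T_C/T_H = 1 − 362.15/717.00 = 0.4949.
W = η·Q_H = 0.4949 × 44.5 = 22.0 kJ.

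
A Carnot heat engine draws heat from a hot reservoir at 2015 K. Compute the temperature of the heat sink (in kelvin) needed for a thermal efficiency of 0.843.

T_C ≈ 316 K

From η = 1 − T_C/T_H, T_C = T_H·(1 − η) = 2015.00 × (1 − 0.843) = 316 K.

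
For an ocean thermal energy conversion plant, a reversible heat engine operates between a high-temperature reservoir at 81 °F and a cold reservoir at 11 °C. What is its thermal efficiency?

T_H = 81 °F → (81 − 32) × 5/9 = 27.22 °C = 300.37 K.
T_C = 11 °C → 11 + 273.15 = 284.15 K.
η_rev = 1 − T_C/T_H = 1 − 284.15/300.37 = 0.05401.

η ≈ 0.05401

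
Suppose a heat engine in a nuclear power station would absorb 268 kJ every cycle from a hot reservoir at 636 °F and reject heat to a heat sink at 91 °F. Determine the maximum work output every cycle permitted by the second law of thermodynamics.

W_max ≈ 133.3 kJ

T_H = 636 °F → (636 − 32) × 5/9 = 335.56 °C = 608.71 K.
T_C = 91 °F → (91 − 32) × 5/9 = 32.78 °C = 305.93 K.
No engine can exceed the Carnot limit: η_max = 1 − T_C/T_H = 1 − 305.93/608.71 = 0.4974.
W_max = η_max · Q_H = 0.4974 × 268 = 133.3 kJ.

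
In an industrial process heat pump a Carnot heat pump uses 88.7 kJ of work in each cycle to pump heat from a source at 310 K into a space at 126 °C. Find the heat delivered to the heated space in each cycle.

Q_H ≈ 397 kJ

T_H = 126 °C → 126 + 273.15 = 399.15 K.
COP_HP = T_H/(T_H − T_C) = 399.15/89.15 = 4.4773.
Q_H = COP_HP · W = 4.4773 × 88.7 = 397 kJ.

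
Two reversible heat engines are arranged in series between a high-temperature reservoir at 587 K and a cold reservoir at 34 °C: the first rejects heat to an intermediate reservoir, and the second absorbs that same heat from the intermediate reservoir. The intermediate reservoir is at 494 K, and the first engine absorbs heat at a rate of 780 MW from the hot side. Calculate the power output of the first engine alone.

T_C = 34 °C → 34 + 273.15 = 307.15 K.
First-stage efficiency η₁ = 1 − T_m/T_H = 1 − 494.00/587.00 = 0.1584.
W₁ = η₁·Q_H = 0.1584 × 780 = 123.6 MW.

Ẇ₁ ≈ 123.6 MW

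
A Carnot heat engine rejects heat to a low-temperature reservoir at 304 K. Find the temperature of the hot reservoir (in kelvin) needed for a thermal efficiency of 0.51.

From η = 1 − T_C/T_H, solving for T_H gives T_H = T_C/(1 − η) = 304.00/(1 − 0.51) = 620 K.

T_H ≈ 620 K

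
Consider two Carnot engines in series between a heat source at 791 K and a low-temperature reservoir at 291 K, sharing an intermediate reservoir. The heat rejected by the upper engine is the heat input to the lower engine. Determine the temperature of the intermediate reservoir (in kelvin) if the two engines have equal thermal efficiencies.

T_m ≈ 479.8 K

Equal efficiencies require 1 − T_m/T_H = 1 − T_C/T_m, i.e. T_m/T_H = T_C/T_m, so T_m = √(T_H·T_C) = √(791.00 × 291.00) = 479.8 K.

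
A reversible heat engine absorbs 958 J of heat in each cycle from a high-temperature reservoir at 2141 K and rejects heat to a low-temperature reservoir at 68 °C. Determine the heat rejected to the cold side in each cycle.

Q_C ≈ 153 J

T_C = 68 °C → 68 + 273.15 = 341.15 K.
The Carnot efficiency is η = 1 − T_C/T_H = 1 − 341.15/2141.00 = 0.8407.
For a reversible cycle Q_C/Q_H = T_C/T_H, so Q_C = 958 × 341.15/2141.00 = 153 J.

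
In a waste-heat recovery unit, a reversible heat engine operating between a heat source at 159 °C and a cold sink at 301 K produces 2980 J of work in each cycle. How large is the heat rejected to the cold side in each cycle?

T_H = 159 °C → 159 + 273.15 = 432.15 K.
Carnot efficiency: η = 1 − T_C/T_H = 1 − 301.00/432.15 = 0.3035.
Since Q_C/Q_H = T_C/T_H and Q_H = W/η, Q_C = W·T_C/(T_H − T_C) = 2980 × 301.00/131.15 = 6840 J.

Q_C ≈ 6840 J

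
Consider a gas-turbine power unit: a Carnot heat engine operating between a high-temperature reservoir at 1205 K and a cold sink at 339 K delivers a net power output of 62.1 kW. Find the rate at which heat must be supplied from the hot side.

Q̇_H ≈ 86.4 kW

η_rev = 1 − T_C/T_H = 1 − 339.00/1205.00 = 0.7187.
Q_H = W/η = 62.1/0.7187 = 86.4 kW.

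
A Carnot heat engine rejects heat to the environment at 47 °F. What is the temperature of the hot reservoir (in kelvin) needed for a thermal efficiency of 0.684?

T_C = 47 °F → (47 − 32) × 5/9 = 8.33 °C = 281.48 K.
From η = 1 − T_C/T_H, solving for T_H gives T_H = T_C/(1 − η) = 281.48/(1 − 0.684) = 891 K.

T_H ≈ 891 K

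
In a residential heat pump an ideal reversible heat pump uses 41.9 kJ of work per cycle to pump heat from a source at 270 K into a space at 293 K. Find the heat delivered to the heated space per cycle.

Reversible heating COP: COP_HP = T_H/(T_H − T_C) = 293.00/23.00 = 12.7391.
Q_H = COP_HP · W = 12.7391 × 41.9 = 534 kJ.

Q_H ≈ 534 kJ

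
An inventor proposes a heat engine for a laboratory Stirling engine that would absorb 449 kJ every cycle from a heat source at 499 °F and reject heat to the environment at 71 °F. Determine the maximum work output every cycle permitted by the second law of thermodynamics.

T_H = 499 °F → (499 − 32) × 5/9 = 259.44 °C = 532.59 K.
T_C = 71 °F → (71 − 32) × 5/9 = 21.67 °C = 294.82 K.
By the Carnot theorem, η_max = 1 − T_C/T_H = 1 − 294.82/532.59 = 0.4465.
W_max = η_max · Q_H = 0.4465 × 449 = 200 kJ.

W_max ≈ 200 kJ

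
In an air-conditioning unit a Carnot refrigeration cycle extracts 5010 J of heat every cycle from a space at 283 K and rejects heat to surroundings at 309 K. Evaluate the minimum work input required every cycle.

The reversible coefficient of performance is COP_R = T_C/(T_H − T_C) = 283.00/26.00 = 10.8846.
W = Q_C/COP_R = 5010/10.8846 = 460 J.

W_in ≈ 460 J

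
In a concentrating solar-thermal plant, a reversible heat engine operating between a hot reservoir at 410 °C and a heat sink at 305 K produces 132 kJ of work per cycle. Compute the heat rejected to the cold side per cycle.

T_H = 410 °C → 410 + 273.15 = 683.15 K.
The Carnot efficiency is η = 1 − T_C/T_H = 1 − 305.00/683.15 = 0.5535.
Since Q_C/Q_H = T_C/T_H and Q_H = W/η, Q_C = W·T_C/(T_H − T_C) = 132 × 305.00/378.15 = 106 kJ.

Q_C ≈ 106 kJ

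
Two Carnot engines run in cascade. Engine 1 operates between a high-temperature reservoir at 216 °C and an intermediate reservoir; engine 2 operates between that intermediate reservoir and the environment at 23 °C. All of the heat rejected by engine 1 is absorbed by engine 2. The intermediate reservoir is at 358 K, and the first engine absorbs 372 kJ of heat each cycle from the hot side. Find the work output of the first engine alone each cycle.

T_H = 216 °C → 216 + 273.15 = 489.15 K.
T_C = 23 °C → 23 + 273.15 = 296.15 K.
First-stage efficiency η₁ = 1 − T_m/T_H = 1 − 358.00/489.15 = 0.2681.
W₁ = η₁·Q_H = 0.2681 × 372 = 99.7 kJ.

W₁ ≈ 99.7 kJ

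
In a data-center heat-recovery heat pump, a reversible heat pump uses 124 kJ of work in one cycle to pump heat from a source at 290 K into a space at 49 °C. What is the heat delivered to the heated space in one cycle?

Q_H ≈ 1240 kJ

T_H = 49 °C → 49 + 273.15 = 322.15 K.
The Carnot heat-pump COP is COP_HP = T_H/(T_H − T_C) = 322.15/32.15 = 10.0202.
Q_H = COP_HP · W = 10.0202 × 124 = 1240 kJ.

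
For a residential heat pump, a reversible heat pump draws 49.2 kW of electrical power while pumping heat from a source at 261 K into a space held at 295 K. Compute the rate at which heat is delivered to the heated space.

Q̇_H ≈ 427 kW

COP_HP = T_H/(T_H − T_C) = 295.00/34.00 = 8.6765.
Q_H = COP_HP · W = 8.6765 × 49.2 = 427 kW.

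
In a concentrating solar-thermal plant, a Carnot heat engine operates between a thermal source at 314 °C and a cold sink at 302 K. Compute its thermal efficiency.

η ≈ 0.4857

T_H = 314 °C → 314 + 273.15 = 587.15 K.
Carnot efficiency: η = 1 − T_C/T_H = 1 − 302.00/587.15 = 0.4857.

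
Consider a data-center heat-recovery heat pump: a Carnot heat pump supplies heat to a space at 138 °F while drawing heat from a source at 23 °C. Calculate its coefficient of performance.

COP_HP ≈ 9.252

T_H = 138 °F → (138 − 32) × 5/9 = 58.89 °C = 332.04 K.
T_C = 23 °C → 23 + 273.15 = 296.15 K.
COP_HP = T_H/(T_H − T_C) = 332.04/(332.04 − 296.15) = 9.252.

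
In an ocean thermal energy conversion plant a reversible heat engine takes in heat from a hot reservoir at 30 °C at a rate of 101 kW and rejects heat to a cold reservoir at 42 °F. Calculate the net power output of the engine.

T_H = 30 °C → 30 + 273.15 = 303.15 K.
T_C = 42 °F → (42 − 32) × 5/9 = 5.56 °C = 278.71 K.
Carnot efficiency: η = 1 − T_C/T_H = 1 − 278.71/303.15 = 0.0806.
W = η·Q_H = 0.0806 × 101 = 8.14 kW.

Ẇ ≈ 8.14 kW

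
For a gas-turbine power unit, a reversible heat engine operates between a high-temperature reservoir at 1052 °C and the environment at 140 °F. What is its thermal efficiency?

T_H = 1052 °C → 1052 + 273.15 = 1325.15 K.
T_C = 140 °F → (140 − 32) × 5/9 = 60.00 °C = 333.15 K.
Since the cycle is reversible, η = 1 − T_C/T_H = 1 − 333.15/1325.15 = 0.749.

η ≈ 0.749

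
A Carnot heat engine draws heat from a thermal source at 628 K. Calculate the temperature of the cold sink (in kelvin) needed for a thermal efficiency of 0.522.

T_C ≈ 300 K

From η = 1 − T_C/T_H, T_C = T_H·(1 − η) = 628.00 × (1 − 0.522) = 300 K.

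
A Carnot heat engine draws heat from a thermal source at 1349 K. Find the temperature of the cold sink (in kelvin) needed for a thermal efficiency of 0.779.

From η = 1 − T_C/T_H, T_C = T_H·(1 − η) = 1349.00 × (1 − 0.779) = 298.1 K.

T_C ≈ 298.1 K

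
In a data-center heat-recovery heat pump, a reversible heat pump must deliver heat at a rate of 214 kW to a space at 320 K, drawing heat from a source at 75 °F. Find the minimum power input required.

Ẇ_in ≈ 15.4 kW

T_C = 75 °F → (75 − 32) × 5/9 = 23.89 °C = 297.04 K.
Reversible heating COP: COP_HP = T_H/(T_H − T_C) = 320.00/22.96 = 13.9366.
W = Q_H/COP_HP = 214/13.9366 = 15.4 kW.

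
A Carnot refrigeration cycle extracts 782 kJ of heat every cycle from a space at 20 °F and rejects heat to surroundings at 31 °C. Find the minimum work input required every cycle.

W_in ≈ 110.5 kJ

T_H = 31 °C → 31 + 273.15 = 304.15 K.
T_C = 20 °F → (20 − 32) × 5/9 = -6.67 °C = 266.48 K.
For a reversible refrigerator, COP_R = T_C/(T_H − T_C) = 266.48/37.67 = 7.0748.
W = Q_C/COP_R = 782/7.0748 = 110.5 kJ.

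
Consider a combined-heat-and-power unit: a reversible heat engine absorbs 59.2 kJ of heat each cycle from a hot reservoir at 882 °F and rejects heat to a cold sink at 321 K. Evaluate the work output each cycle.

T_H = 882 °F → (882 − 32) × 5/9 = 472.22 °C = 745.37 K.
η_rev = 1 − T_C/T_H = 1 − 321.00/745.37 = 0.5693.
W = η·Q_H = 0.5693 × 59.2 = 33.7 kJ.

W ≈ 33.7 kJ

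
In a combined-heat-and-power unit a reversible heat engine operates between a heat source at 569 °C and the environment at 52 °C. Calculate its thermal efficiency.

T_H = 569 °C → 569 + 273.15 = 842.15 K.
T_C = 52 °C → 52 + 273.15 = 325.15 K.
Carnot efficiency: η = 1 − T_C/T_H = 1 − 325.15/842.15 = 0.614.

η ≈ 0.614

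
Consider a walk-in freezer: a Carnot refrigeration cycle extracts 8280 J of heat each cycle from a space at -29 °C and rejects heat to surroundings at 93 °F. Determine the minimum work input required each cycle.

T_H = 93 °F → (93 − 32) × 5/9 = 33.89 °C = 307.04 K.
T_C = -29 °C → -29 + 273.15 = 244.15 K.
The reversible coefficient of performance is COP_R = T_C/(T_H − T_C) = 244.15/62.89 = 3.8822.
W = Q_C/COP_R = 8280/3.8822 = 2130 J.

W_in ≈ 2130 J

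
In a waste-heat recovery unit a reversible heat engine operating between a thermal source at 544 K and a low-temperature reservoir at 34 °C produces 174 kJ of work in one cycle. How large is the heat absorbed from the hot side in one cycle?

T_C = 34 °C → 34 + 273.15 = 307.15 K.
Carnot efficiency: η = 1 − T_C/T_H = 1 − 307.15/544.00 = 0.4354.
Q_H = W/η = 174/0.4354 = 399.6 kJ.

Q_H ≈ 399.6 kJ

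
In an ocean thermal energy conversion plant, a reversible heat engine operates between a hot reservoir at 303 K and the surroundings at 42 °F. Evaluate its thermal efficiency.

η ≈ 0.0802

T_C = 42 °F → (42 − 32) × 5/9 = 5.56 °C = 278.71 K.
Since the cycle is reversible, η = 1 − T_C/T_H = 1 − 278.71/303.00 = 0.0802.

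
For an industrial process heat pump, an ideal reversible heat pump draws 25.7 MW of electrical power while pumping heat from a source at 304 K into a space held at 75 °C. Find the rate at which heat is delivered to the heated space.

Q̇_H ≈ 202.7 MW

T_H = 75 °C → 75 + 273.15 = 348.15 K.
Reversible heating COP: COP_HP = T_H/(T_H − T_C) = 348.15/44.15 = 7.8856.
Q_H = COP_HP · W = 7.8856 × 25.7 = 202.7 MW.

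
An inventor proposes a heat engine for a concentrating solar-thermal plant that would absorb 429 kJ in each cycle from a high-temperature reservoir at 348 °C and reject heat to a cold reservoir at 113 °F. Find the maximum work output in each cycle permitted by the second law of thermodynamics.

W_max ≈ 209 kJ

T_H = 348 °C → 348 + 273.15 = 621.15 K.
T_C = 113 °F → (113 − 32) × 5/9 = 45.00 °C = 318.15 K.
No engine can exceed the Carnot limit: η_max = 1 − T_C/T_H = 1 − 318.15/621.15 = 0.4878.
W_max = η_max · Q_H = 0.4878 × 429 = 209 kJ.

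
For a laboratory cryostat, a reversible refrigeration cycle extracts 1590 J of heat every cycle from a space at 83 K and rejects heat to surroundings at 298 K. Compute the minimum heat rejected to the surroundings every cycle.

For a reversible cycle Q_H/Q_C = T_H/T_C, so Q_H = Q_C·T_H/T_C = 1590 × 298.00/83.00 = 5709 J.

Q_H ≈ 5709 J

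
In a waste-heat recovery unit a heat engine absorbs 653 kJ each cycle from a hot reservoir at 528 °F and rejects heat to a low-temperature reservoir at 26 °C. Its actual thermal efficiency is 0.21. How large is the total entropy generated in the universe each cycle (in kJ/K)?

ΔS_univ ≈ 0.534 kJ/K

T_H = 528 °F → (528 − 32) × 5/9 = 275.56 °C = 548.71 K.
T_C = 26 °C → 26 + 273.15 = 299.15 K.
W = η·Q_H = 0.21 × 653 = 137.1 kJ, so Q_C = Q_H − W = 515.9 kJ.
The hot reservoir loses entropy Q_H/T_H = 653/548.71 = 1.190 kJ/K; the cold reservoir gains Q_C/T_C = 515.9/299.15 = 1.724 kJ/K.
ΔS_univ = −Q_H/T_H + Q_C/T_C = 0.534 kJ/K (> 0, since η = 0.21 < η_Carnot = 0.455).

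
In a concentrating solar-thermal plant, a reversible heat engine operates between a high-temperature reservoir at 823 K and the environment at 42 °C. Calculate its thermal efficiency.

η ≈ 0.617

T_C = 42 °C → 42 + 273.15 = 315.15 K.
η_rev = 1 − T_C/T_H = 1 − 315.15/823.00 = 0.617.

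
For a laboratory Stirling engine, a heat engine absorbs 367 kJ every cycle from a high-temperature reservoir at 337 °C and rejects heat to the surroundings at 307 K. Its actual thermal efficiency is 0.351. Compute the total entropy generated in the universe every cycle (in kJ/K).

ΔS_univ ≈ 0.174 kJ/K

T_H = 337 °C → 337 + 273.15 = 610.15 K.
W = η·Q_H = 0.351 × 367 = 128.8 kJ, so Q_C = Q_H − W = 238.2 kJ.
The hot reservoir loses entropy Q_H/T_H = 367/610.15 = 0.6015 kJ/K; the cold reservoir gains Q_C/T_C = 238.2/307.00 = 0.7758 kJ/K.
ΔS_univ = −Q_H/T_H + Q_C/T_C = 0.174 kJ/K (> 0, since η = 0.351 < η_Carnot = 0.497).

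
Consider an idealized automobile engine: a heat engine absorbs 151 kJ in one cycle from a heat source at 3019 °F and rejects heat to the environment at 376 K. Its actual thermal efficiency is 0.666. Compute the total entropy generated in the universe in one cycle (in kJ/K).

ΔS_univ ≈ 0.05600 kJ/K

T_H = 3019 °F → (3019 − 32) × 5/9 = 1659.44 °C = 1932.59 K.
W = η·Q_H = 0.666 × 151 = 100.6 kJ, so Q_C = Q_H − W = 50.43 kJ.
The hot reservoir loses entropy Q_H/T_H = 151/1932.59 = 0.07813 kJ/K; the cold reservoir gains Q_C/T_C = 50.43/376.00 = 0.1341 kJ/K.
ΔS_univ = −Q_H/T_H + Q_C/T_C = 0.05600 kJ/K (> 0, since η = 0.666 < η_Carnot = 0.805).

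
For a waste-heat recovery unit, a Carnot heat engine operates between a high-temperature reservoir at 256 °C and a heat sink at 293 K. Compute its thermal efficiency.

η ≈ 0.446

T_H = 256 °C → 256 + 273.15 = 529.15 K.
For a reversible engine, η = 1 − T_C/T_H = 1 − 293.00/529.15 = 0.446.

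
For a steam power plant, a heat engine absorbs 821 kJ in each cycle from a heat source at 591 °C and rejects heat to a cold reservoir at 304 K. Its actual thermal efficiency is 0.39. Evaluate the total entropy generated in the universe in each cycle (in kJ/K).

T_H = 591 °C → 591 + 273.15 = 864.15 K.
W = η·Q_H = 0.39 × 821 = 320.2 kJ, so Q_C = Q_H − W = 500.8 kJ.
Reservoir entropy changes: ΔS_H = −Q_H/T_H = −821/864.15 = -0.9501 kJ/K and ΔS_C = +Q_C/T_C = 500.8/304.00 = 1.647 kJ/K.
ΔS_univ = −Q_H/T_H + Q_C/T_C = 0.697 kJ/K (> 0, since η = 0.39 < η_Carnot = 0.648).

ΔS_univ ≈ 0.697 kJ/K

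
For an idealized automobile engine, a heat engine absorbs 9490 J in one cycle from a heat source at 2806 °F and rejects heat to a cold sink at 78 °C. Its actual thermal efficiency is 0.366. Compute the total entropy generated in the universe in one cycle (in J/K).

ΔS_univ ≈ 11.9 J/K

T_H = 2806 °F → (2806 − 32) × 5/9 = 1541.11 °C = 1814.26 K.
T_C = 78 °C → 78 + 273.15 = 351.15 K.
W = η·Q_H = 0.366 × 9490 = 3473 J, so Q_C = Q_H − W = 6017 J.
The hot reservoir loses entropy Q_H/T_H = 9490/1814.26 = 5.231 J/K; the cold reservoir gains Q_C/T_C = 6017/351.15 = 17.13 J/K.
ΔS_univ = −Q_H/T_H + Q_C/T_C = 11.9 J/K (> 0, since η = 0.366 < η_Carnot = 0.806).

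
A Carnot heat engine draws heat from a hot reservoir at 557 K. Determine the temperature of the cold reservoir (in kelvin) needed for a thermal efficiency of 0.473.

T_C ≈ 294 K

From η = 1 − T_C/T_H, T_C = T_H·(1 − η) = 557.00 × (1 − 0.473) = 294 K.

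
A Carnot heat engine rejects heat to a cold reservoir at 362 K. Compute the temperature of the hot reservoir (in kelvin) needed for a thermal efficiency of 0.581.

From η = 1 − T_C/T_H, solving for T_H gives T_H = T_C/(1 − η) = 362.00/(1 − 0.581) = 864 K.

T_H ≈ 864 K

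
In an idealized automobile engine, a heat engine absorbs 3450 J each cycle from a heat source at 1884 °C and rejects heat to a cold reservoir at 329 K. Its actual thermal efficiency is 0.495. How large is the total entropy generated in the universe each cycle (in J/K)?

T_H = 1884 °C → 1884 + 273.15 = 2157.15 K.
W = η·Q_H = 0.495 × 3450 = 1708 J, so Q_C = Q_H − W = 1742 J.
Reservoir entropy changes: ΔS_H = −Q_H/T_H = −3450/2157.15 = -1.599 J/K and ΔS_C = +Q_C/T_C = 1742/329.00 = 5.296 J/K.
ΔS_univ = −Q_H/T_H + Q_C/T_C = 3.696 J/K (> 0, since η = 0.495 < η_Carnot = 0.847).

ΔS_univ ≈ 3.696 J/K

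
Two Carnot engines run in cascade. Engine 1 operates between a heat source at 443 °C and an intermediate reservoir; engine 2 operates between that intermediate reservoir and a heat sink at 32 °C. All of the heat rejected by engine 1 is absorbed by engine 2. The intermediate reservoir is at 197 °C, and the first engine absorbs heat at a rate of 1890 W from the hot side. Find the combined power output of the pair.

T_H = 443 °C → 443 + 273.15 = 716.15 K.
T_C = 32 °C → 32 + 273.15 = 305.15 K.
Two reversible stages in series are equivalent to a single Carnot engine between T_H and T_C, so η_total = 1 − T_C/T_H = 1 − 305.15/716.15 = 0.5739.
W_total = η_total · Q_H = 0.5739 × 1890 = 1085 W.

Ẇ_total ≈ 1085 W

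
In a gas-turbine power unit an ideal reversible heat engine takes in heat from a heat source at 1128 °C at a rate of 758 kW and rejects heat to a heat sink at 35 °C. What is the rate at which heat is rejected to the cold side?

T_H = 1128 °C → 1128 + 273.15 = 1401.15 K.
T_C = 35 °C → 35 + 273.15 = 308.15 K.
Since the cycle is reversible, η = 1 − T_C/T_H = 1 − 308.15/1401.15 = 0.7801.
For a reversible cycle Q_C/Q_H = T_C/T_H, so Q_C = 758 × 308.15/1401.15 = 167 kW.

Q̇_C ≈ 167 kW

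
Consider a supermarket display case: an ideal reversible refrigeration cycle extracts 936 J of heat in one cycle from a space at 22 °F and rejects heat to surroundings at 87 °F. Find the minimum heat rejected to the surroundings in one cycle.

Q_H ≈ 1060 J

T_H = 87 °F → (87 − 32) × 5/9 = 30.56 °C = 303.71 K.
T_C = 22 °F → (22 − 32) × 5/9 = -5.56 °C = 267.59 K.
For a reversible cycle Q_H/Q_C = T_H/T_C, so Q_H = Q_C·T_H/T_C = 936 × 303.71/267.59 = 1060 J.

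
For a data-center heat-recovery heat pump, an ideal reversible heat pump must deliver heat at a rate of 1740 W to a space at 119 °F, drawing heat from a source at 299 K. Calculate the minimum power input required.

Ẇ_in ≈ 122 W

T_H = 119 °F → (119 − 32) × 5/9 = 48.33 °C = 321.48 K.
The Carnot heat-pump COP is COP_HP = T_H/(T_H − T_C) = 321.48/22.48 = 14.2987.
W = Q_H/COP_HP = 1740/14.2987 = 122 W.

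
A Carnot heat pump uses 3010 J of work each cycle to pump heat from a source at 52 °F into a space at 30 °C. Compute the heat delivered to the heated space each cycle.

T_H = 30 °C → 30 + 273.15 = 303.15 K.
T_C = 52 °F → (52 − 32) × 5/9 = 11.11 °C = 284.26 K.
For a reversible heat pump, COP_HP = T_H/(T_H − T_C) = 303.15/18.89 = 16.0491.
Q_H = COP_HP · W = 16.0491 × 3010 = 48300 J.

Q_H ≈ 48300 J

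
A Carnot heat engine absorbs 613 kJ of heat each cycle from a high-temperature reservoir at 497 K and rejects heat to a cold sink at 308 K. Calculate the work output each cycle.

For a reversible engine, η = 1 − T_C/T_H = 1 − 308.00/497.00 = 0.3803.
W = η·Q_H = 0.3803 × 613 = 233 kJ.

W ≈ 233 kJ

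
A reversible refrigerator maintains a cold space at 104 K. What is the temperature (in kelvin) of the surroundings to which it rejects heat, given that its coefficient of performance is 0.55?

T_H ≈ 293 K

COP_R = T_C/(T_H − T_C) ⇒ T_H = T_C·(1 + 1/COP_R) = 104.00 × (1 + 1/0.55) = 293 K.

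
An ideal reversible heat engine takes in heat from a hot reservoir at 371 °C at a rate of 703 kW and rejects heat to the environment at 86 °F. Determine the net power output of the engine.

T_H = 371 °C → 371 + 273.15 = 644.15 K.
T_C = 86 °F → (86 − 32) × 5/9 = 30.00 °C = 303.15 K.
For a reversible engine, η = 1 − T_C/T_H = 1 − 303.15/644.15 = 0.5294.
W = η·Q_H = 0.5294 × 703 = 372.2 kW.

Ẇ ≈ 372.2 kW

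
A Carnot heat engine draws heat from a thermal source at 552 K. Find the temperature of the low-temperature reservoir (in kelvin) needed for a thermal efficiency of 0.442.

From η = 1 − T_C/T_H, T_C = T_H·(1 − η) = 552.00 × (1 − 0.442) = 308 K.

T_C ≈ 308 K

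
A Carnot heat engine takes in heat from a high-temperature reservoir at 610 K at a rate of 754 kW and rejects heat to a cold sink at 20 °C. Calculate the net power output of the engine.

Ẇ ≈ 391.6 kW

T_C = 20 °C → 20 + 273.15 = 293.15 K.
The Carnot efficiency is η = 1 − T_C/T_H = 1 − 293.15/610.00 = 0.5194.
W = η·Q_H = 0.5194 × 754 = 391.6 kW.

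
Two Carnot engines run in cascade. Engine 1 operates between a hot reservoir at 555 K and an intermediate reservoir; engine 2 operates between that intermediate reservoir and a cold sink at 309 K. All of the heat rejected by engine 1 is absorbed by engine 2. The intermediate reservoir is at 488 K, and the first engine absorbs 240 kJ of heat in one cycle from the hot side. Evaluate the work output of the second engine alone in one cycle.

W₂ ≈ 77.4 kJ

Heat entering the second stage: Q_m = Q_H·(T_m/T_H) = 240 × 488.00/555.00 = 211 kJ.
Second-stage efficiency η₂ = 1 − T_C/T_m = 1 − 309.00/488.00 = 0.3668, so W₂ = η₂·Q_m = 77.4 kJ.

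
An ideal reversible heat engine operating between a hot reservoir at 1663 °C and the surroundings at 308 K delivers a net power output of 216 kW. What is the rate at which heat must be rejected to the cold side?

Q̇_C ≈ 40.86 kW

T_H = 1663 °C → 1663 + 273.15 = 1936.15 K.
For a reversible engine, η = 1 − T_C/T_H = 1 − 308.00/1936.15 = 0.8409.
Since Q_C/Q_H = T_C/T_H and Q_H = W/η, Q_C = W·T_C/(T_H − T_C) = 216 × 308.00/1628.15 = 40.86 kW.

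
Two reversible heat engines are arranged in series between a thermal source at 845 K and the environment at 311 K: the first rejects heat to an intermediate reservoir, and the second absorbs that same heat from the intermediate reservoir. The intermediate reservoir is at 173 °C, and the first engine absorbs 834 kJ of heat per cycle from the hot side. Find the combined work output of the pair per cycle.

Two reversible stages in series are equivalent to a single Carnot engine between T_H and T_C, so η_total = 1 − T_C/T_H = 1 − 311.00/845.00 = 0.6320.
W_total = η_total · Q_H = 0.6320 × 834 = 527 kJ.

W_total ≈ 527 kJ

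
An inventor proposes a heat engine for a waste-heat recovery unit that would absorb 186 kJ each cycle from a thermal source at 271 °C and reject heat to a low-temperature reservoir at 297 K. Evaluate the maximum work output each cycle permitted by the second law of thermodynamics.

W_max ≈ 84.5 kJ

T_H = 271 °C → 271 + 273.15 = 544.15 K.
By the Carnot theorem, η_max = 1 − T_C/T_H = 1 − 297.00/544.15 = 0.4542.
W_max = η_max · Q_H = 0.4542 × 186 = 84.5 kJ.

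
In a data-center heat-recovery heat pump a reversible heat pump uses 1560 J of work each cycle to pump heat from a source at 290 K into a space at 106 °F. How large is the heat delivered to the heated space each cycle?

Q_H ≈ 20200 J

T_H = 106 °F → (106 − 32) × 5/9 = 41.11 °C = 314.26 K.
The Carnot heat-pump COP is COP_HP = T_H/(T_H − T_C) = 314.26/24.26 = 12.9533.
Q_H = COP_HP · W = 12.9533 × 1560 = 20200 J.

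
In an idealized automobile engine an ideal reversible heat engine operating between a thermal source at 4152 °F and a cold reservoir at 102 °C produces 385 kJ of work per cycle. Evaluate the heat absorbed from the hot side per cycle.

T_H = 4152 °F → (4152 − 32) × 5/9 = 2288.89 °C = 2562.04 K.
T_C = 102 °C → 102 + 273.15 = 375.15 K.
The Carnot efficiency is η = 1 − T_C/T_H = 1 − 375.15/2562.04 = 0.8536.
Q_H = W/η = 385/0.8536 = 451 kJ.

Q_H ≈ 451 kJ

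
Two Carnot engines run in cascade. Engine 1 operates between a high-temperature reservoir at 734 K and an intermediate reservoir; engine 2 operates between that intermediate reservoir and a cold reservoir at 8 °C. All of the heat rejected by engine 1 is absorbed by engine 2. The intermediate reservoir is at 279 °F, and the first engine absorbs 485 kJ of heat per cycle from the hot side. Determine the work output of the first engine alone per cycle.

T_C = 8 °C → 8 + 273.15 = 281.15 K.
T_m = 279 °F → (279 − 32) × 5/9 = 137.22 °C = 410.37 K.
First-stage efficiency η₁ = 1 − T_m/T_H = 1 − 410.37/734.00 = 0.4409.
W₁ = η₁·Q_H = 0.4409 × 485 = 214 kJ.

W₁ ≈ 214 kJ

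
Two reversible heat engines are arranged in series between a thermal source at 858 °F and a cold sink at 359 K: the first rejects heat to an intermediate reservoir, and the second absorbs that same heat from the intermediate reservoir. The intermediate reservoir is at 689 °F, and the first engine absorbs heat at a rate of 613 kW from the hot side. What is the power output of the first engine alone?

Ẇ₁ ≈ 78.6 kW

T_H = 858 °F → (858 − 32) × 5/9 = 458.89 °C = 732.04 K.
T_m = 689 °F → (689 − 32) × 5/9 = 365.00 °C = 638.15 K.
First-stage efficiency η₁ = 1 − T_m/T_H = 1 − 638.15/732.04 = 0.1283.
W₁ = η₁·Q_H = 0.1283 × 613 = 78.6 kW.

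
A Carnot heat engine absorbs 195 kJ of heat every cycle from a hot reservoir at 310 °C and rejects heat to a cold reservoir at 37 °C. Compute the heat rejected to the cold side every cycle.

Q_C ≈ 104 kJ

T_H = 310 °C → 310 + 273.15 = 583.15 K.
T_C = 37 °C → 37 + 273.15 = 310.15 K.
The Carnot efficiency is η = 1 − T_C/T_H = 1 − 310.15/583.15 = 0.4681.
For a reversible cycle Q_C/Q_H = T_C/T_H, so Q_C = 195 × 310.15/583.15 = 104 kJ.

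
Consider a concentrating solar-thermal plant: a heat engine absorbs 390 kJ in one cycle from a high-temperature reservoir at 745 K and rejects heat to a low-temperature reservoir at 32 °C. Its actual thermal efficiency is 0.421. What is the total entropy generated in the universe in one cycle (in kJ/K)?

ΔS_univ ≈ 0.217 kJ/K

T_C = 32 °C → 32 + 273.15 = 305.15 K.
W = η·Q_H = 0.421 × 390 = 164.2 kJ, so Q_C = Q_H − W = 225.8 kJ.
The hot reservoir loses entropy Q_H/T_H = 390/745.00 = 0.5235 kJ/K; the cold reservoir gains Q_C/T_C = 225.8/305.15 = 0.7400 kJ/K.
ΔS_univ = −Q_H/T_H + Q_C/T_C = 0.217 kJ/K (> 0, since η = 0.421 < η_Carnot = 0.590).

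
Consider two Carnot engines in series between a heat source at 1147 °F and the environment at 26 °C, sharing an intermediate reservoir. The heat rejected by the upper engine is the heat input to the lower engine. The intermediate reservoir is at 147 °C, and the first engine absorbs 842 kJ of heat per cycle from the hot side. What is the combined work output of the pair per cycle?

W_total ≈ 560 kJ

T_H = 1147 °F → (1147 − 32) × 5/9 = 619.44 °C = 892.59 K.
T_C = 26 °C → 26 + 273.15 = 299.15 K.
Two reversible stages in series are equivalent to a single Carnot engine between T_H and T_C, so η_total = 1 − T_C/T_H = 1 − 299.15/892.59 = 0.6649.
W_total = η_total · Q_H = 0.6649 × 842 = 560 kJ.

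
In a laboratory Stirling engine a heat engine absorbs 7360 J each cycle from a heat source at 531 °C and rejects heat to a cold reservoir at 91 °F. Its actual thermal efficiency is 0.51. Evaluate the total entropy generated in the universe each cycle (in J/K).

T_H = 531 °C → 531 + 273.15 = 804.15 K.
T_C = 91 °F → (91 − 32) × 5/9 = 32.78 °C = 305.93 K.
W = η·Q_H = 0.51 × 7360 = 3754 J, so Q_C = Q_H − W = 3606 J.
The hot reservoir loses entropy Q_H/T_H = 7360/804.15 = 9.153 J/K; the cold reservoir gains Q_C/T_C = 3606/305.93 = 11.79 J/K.
ΔS_univ = −Q_H/T_H + Q_C/T_C = 2.636 J/K (> 0, since η = 0.51 < η_Carnot = 0.620).

ΔS_univ ≈ 2.636 J/K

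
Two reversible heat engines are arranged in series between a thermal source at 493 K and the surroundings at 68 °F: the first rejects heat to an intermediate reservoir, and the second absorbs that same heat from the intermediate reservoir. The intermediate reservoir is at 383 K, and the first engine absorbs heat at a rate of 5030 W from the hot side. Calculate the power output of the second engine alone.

Ẇ₂ ≈ 917 W

T_C = 68 °F → (68 − 32) × 5/9 = 20.00 °C = 293.15 K.
Heat entering the second stage: Q_m = Q_H·(T_m/T_H) = 5030 × 383.00/493.00 = 3910 W.
Second-stage efficiency η₂ = 1 − T_C/T_m = 1 − 293.15/383.00 = 0.2346, so W₂ = η₂·Q_m = 917 W.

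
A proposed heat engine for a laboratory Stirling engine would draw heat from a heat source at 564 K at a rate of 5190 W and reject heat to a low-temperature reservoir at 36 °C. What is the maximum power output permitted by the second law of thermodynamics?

T_C = 36 °C → 36 + 273.15 = 309.15 K.
The second-law ceiling is the Carnot efficiency, η_max = 1 − T_C/T_H = 1 − 309.15/564.00 = 0.4519.
W_max = η_max · Q_H = 0.4519 × 5190 = 2350 W.

Ẇ_max ≈ 2350 W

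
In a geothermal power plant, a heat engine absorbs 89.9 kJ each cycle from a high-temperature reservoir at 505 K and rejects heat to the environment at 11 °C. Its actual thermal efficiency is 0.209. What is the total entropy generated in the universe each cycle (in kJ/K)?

T_C = 11 °C → 11 + 273.15 = 284.15 K.
W = η·Q_H = 0.209 × 89.9 = 18.79 kJ, so Q_C = Q_H − W = 71.11 kJ.
Entropy balance on the reservoirs: −Q_H/T_H = -0.1780 kJ/K, +Q_C/T_C = 0.2503 kJ/K.
ΔS_univ = −Q_H/T_H + Q_C/T_C = 0.07224 kJ/K (> 0, since η = 0.209 < η_Carnot = 0.437).

ΔS_univ ≈ 0.07224 kJ/K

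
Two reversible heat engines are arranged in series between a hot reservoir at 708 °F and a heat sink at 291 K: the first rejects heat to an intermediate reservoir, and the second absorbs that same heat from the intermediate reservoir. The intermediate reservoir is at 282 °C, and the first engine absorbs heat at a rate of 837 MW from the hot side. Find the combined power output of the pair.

T_H = 708 °F → (708 − 32) × 5/9 = 375.56 °C = 648.71 K.
Two reversible stages in series are equivalent to a single Carnot engine between T_H and T_C, so η_total = 1 − T_C/T_H = 1 − 291.00/648.71 = 0.5514.
W_total = η_total · Q_H = 0.5514 × 837 = 462 MW.

Ẇ_total ≈ 462 MW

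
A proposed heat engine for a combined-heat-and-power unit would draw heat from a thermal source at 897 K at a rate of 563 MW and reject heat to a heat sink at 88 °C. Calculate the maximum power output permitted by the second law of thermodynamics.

T_C = 88 °C → 88 + 273.15 = 361.15 K.
By the Carnot theorem, η_max = 1 − T_C/T_H = 1 − 361.15/897.00 = 0.5974.
W_max = η_max · Q_H = 0.5974 × 563 = 336 MW.

Ẇ_max ≈ 336 MW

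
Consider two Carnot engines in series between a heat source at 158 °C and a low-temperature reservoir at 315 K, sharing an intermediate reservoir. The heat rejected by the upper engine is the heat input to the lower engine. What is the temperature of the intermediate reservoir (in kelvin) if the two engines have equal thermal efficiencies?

T_H = 158 °C → 158 + 273.15 = 431.15 K.
Equal efficiencies require 1 − T_m/T_H = 1 − T_C/T_m, i.e. T_m/T_H = T_C/T_m, so T_m = √(T_H·T_C) = √(431.15 × 315.00) = 369 K.

T_m ≈ 369 K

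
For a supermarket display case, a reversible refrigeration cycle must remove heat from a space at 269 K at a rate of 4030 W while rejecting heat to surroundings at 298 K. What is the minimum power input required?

Carnot COP: COP_R = T_C/(T_H − T_C) = 269.00/29.00 = 9.2759.
W = Q_C/COP_R = 4030/9.2759 = 434.5 W.

Ẇ_in ≈ 434.5 W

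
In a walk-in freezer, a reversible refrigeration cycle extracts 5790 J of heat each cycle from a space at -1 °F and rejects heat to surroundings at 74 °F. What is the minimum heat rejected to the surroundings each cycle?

T_H = 74 °F → (74 − 32) × 5/9 = 23.33 °C = 296.48 K.
T_C = -1 °F → (-1 − 32) × 5/9 = -18.33 °C = 254.82 K.
For a reversible cycle Q_H/Q_C = T_H/T_C, so Q_H = Q_C·T_H/T_C = 5790 × 296.48/254.82 = 6740 J.

Q_H ≈ 6740 J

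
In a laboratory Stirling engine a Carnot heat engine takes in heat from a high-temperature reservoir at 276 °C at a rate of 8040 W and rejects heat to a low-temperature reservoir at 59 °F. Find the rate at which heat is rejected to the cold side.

T_H = 276 °C → 276 + 273.15 = 549.15 K.
T_C = 59 °F → (59 − 32) × 5/9 = 15.00 °C = 288.15 K.
Since the cycle is reversible, η = 1 − T_C/T_H = 1 − 288.15/549.15 = 0.4753.
For a reversible cycle Q_C/Q_H = T_C/T_H, so Q_C = 8040 × 288.15/549.15 = 4220 W.

Q̇_C ≈ 4220 W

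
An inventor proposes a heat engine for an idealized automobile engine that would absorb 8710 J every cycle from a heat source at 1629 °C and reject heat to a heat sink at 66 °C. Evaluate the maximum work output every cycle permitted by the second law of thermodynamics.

T_H = 1629 °C → 1629 + 273.15 = 1902.15 K.
T_C = 66 °C → 66 + 273.15 = 339.15 K.
The upper bound on efficiency is η_max = 1 − T_C/T_H = 1 − 339.15/1902.15 = 0.8217.
W_max = η_max · Q_H = 0.8217 × 8710 = 7157 J.

W_max ≈ 7157 J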